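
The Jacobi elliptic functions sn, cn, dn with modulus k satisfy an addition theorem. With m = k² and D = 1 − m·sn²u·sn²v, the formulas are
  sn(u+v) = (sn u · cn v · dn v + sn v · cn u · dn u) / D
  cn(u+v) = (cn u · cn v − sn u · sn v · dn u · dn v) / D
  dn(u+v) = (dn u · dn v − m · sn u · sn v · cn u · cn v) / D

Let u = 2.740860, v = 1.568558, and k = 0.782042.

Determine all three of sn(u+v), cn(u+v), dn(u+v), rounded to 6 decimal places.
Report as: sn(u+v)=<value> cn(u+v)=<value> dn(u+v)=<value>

sn u = 0.8706608768157615, cn u = -0.4918837643004793, dn u = 0.7323825598848856
sn v = 0.9691020199908573, cn v = 0.2466602417286579, dn v = 0.6523957438902691
m = k² = 0.611589689764
D = 1 − m·sn²u·sn²v = 0.5645911894827638
sn(u+v) = (sn u·cn v·dn v + sn v·cn u·dn u)/D = -0.2090093547618357/0.5645911894827638 = -0.3701959199067815
cn(u+v) = (cn u·cn v − sn u·sn v·dn u·dn v)/D = -0.5244790757157078/0.5645911894827638 = -0.9289537022286804
dn(u+v) = (dn u·dn v − m·sn u·sn v·cn u·cn v)/D = 0.5404127778431391/0.5645911894827638 = 0.9571753649542865

sn(u+v)=-0.370196 cn(u+v)=-0.928954 dn(u+v)=0.957175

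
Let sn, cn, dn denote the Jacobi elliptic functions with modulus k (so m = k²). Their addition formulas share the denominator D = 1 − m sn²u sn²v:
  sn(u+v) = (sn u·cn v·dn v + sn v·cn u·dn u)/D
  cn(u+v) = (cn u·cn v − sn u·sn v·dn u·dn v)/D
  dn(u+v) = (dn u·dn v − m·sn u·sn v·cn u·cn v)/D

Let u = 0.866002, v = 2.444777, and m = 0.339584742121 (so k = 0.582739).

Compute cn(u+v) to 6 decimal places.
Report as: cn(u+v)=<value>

cn(u+v)=-0.986490

sn u = 0.7409975889692353, cn u = 0.6715076865842864, dn u = 0.9019654558772687
sn v = 0.8310287178840921, cn v = -0.5562295120289125, dn v = 0.8749170318001991
m = k² = 0.339584742121
D = 1 − m·sn²u·sn²v = 0.8712302589199002
cn(u+v) = (cn u·cn v − sn u·sn v·dn u·dn v)/D = -0.8594601731453253/0.8712302589199002 = -0.9864902697604113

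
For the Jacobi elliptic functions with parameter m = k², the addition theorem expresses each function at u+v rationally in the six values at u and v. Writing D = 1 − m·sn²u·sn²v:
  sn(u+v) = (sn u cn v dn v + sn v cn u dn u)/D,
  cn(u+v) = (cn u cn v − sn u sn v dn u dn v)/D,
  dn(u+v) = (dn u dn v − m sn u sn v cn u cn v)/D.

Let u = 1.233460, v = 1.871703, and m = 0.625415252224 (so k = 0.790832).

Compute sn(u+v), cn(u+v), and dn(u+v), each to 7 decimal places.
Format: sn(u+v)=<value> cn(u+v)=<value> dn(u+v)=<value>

sn(u+v)=0.7145078 cn(u+v)=-0.6996274 dn(u+v)=0.8250528

sn u = 0.8863863922927603, cn u = 0.4629461778200839, dn u = 0.7131782536709906
sn v = 0.9978788707751637, cn v = 0.06509807416878133, dn v = 0.6141946817196973
m = k² = 0.625415252224
D = 1 − m·sn²u·sn²v = 0.5107055580026401
sn(u+v) = (sn u·cn v·dn v + sn v·cn u·dn u)/D = 0.3649031183999544/0.5107055580026401 = 0.7145078268329086
cn(u+v) = (cn u·cn v − sn u·sn v·dn u·dn v)/D = -0.3573036260056381/0.5107055580026401 = -0.6996274475708584
dn(u+v) = (dn u·dn v − m·sn u·sn v·cn u·cn v)/D = 0.4213590460939577/0.5107055580026401 = 0.8250527911657846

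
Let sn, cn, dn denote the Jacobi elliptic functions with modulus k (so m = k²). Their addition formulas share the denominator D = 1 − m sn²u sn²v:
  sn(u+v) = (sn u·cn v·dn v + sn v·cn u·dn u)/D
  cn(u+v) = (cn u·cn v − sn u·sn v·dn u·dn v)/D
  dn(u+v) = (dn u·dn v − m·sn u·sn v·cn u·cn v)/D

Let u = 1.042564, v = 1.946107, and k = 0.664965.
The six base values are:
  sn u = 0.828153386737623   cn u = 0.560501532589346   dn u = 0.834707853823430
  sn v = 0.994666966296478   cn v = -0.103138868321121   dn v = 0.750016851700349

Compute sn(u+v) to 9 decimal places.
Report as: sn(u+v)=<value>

m = k² = 0.442178451225
D = 1 − m·sn²u·sn²v = 0.6999631975155829
sn(u+v) = (sn u·cn v·dn v + sn v·cn u·dn u)/D = 0.4012974029689542/0.6999631975155829 = 0.5733121461146824

sn(u+v)=0.573312146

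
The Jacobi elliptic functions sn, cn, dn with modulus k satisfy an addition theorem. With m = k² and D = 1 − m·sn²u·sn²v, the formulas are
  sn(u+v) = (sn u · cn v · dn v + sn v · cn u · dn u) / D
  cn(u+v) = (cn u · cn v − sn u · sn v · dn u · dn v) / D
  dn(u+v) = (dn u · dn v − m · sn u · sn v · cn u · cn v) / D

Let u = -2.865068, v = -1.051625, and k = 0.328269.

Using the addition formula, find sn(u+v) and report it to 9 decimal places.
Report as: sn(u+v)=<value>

sn(u+v)=0.628538094

sn u = -0.3577401647548638, cn u = -0.9338211683835203, dn u = 0.9930805704130853
sn v = -0.8598210505283238, cn v = 0.5105954965218257, dn v = 0.9593401231081722
m = k² = 0.107760536361
D = 1 − m·sn²u·sn²v = 0.9898044350248758
sn(u+v) = (sn u·cn v·dn v + sn v·cn u·dn u)/D = 0.6221297929298625/0.9898044350248758 = 0.628538093905618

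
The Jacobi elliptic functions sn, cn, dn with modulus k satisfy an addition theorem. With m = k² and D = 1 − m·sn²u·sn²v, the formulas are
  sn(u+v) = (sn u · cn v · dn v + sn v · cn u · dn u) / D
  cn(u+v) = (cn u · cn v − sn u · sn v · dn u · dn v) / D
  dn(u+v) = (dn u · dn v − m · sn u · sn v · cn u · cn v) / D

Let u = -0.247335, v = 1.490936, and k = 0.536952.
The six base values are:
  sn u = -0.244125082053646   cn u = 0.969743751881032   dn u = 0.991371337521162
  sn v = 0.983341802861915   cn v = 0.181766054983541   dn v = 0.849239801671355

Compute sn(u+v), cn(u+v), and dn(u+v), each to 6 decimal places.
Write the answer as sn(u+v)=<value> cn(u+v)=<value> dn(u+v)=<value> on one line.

m = k² = 0.288317450304
D = 1 − m·sn²u·sn²v = 0.9833848319982772
sn(u+v) = (sn u·cn v·dn v + sn v·cn u·dn u)/D = 0.9076774944046397/0.9833848319982772 = 0.9230135190922183
cn(u+v) = (cn u·cn v − sn u·sn v·dn u·dn v)/D = 0.3783745418967759/0.9833848319982772 = 0.3847675188643125
dn(u+v) = (dn u·dn v − m·sn u·sn v·cn u·cn v)/D = 0.8541119355193289/0.9833848319982772 = 0.8685429220865034

sn(u+v)=0.923014 cn(u+v)=0.384768 dn(u+v)=0.868543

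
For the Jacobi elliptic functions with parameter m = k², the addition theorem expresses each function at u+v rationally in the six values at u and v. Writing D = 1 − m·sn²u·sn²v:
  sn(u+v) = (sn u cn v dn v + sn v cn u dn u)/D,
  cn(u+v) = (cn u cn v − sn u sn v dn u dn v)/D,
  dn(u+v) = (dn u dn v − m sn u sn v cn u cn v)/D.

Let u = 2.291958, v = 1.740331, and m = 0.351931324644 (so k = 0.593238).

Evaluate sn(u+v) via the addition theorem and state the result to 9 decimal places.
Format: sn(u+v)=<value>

sn(u+v)=-0.507603523

sn u = 0.9016216085639271, cn u = -0.4325256928444789, dn u = 0.8449304414357323
sn v = 0.9999910764621002, cn v = 0.004224570530832476, dn v = 0.805031028143017
m = k² = 0.351931324644
D = 1 − m·sn²u·sn²v = 0.7139125567574101
sn(u+v) = (sn u·cn v·dn v + sn v·cn u·dn u)/D = -0.3623845291761798/0.7139125567574101 = -0.5076035233532379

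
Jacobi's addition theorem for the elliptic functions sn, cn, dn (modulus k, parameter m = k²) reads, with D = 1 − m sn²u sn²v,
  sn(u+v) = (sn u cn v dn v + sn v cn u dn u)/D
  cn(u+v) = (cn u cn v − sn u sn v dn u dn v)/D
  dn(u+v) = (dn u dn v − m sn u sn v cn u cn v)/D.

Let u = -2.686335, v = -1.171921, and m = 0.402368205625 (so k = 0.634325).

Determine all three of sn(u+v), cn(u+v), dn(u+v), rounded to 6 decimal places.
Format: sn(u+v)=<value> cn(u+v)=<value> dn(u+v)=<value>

sn(u+v)=0.293754 cn(u+v)=-0.955881 dn(u+v)=0.982486

sn u = -0.7406751296346202, cn u = -0.6718633435012946, dn u = 0.8827575795000775
sn v = -0.8867106645061885, cn v = 0.462324774861778, dn v = 0.8268226312614526
m = k² = 0.402368205625
D = 1 − m·sn²u·sn²v = 0.826442636500413
sn(u+v) = (sn u·cn v·dn v + sn v·cn u·dn u)/D = 0.2427704985946615/0.826442636500413 = 0.2937535987042946
cn(u+v) = (cn u·cn v − sn u·sn v·dn u·dn v)/D = -0.7899809595413381/0.826442636500413 = -0.9558811763228086
dn(u+v) = (dn u·dn v − m·sn u·sn v·cn u·cn v)/D = 0.811968502637926/0.826442636500413 = 0.982486220793523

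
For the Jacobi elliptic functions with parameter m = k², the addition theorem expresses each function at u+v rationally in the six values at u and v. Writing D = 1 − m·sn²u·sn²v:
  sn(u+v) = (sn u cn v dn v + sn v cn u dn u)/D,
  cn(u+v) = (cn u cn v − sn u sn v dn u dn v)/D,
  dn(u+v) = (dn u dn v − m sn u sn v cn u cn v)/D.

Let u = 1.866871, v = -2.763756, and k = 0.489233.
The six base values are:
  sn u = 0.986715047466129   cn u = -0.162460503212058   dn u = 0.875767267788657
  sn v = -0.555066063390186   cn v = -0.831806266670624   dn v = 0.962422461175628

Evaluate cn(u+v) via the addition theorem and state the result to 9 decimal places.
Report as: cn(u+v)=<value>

cn(u+v)=0.642921991

m = k² = 0.239348928289
D = 1 − m·sn²u·sn²v = 0.9282033235496502
cn(u+v) = (cn u·cn v − sn u·sn v·dn u·dn v)/D = 0.5967623285507026/0.9282033235496502 = 0.6429219906997902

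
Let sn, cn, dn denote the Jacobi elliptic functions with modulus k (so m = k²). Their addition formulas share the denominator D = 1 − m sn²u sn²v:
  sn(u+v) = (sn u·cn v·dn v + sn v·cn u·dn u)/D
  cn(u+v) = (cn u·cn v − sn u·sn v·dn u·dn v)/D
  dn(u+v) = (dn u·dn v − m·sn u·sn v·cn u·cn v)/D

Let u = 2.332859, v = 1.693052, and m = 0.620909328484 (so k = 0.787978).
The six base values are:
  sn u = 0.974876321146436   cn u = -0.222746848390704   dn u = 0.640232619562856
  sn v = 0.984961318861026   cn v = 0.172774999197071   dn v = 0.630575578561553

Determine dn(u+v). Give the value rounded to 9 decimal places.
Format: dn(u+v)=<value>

m = k² = 0.620909328484
D = 1 − m·sn²u·sn²v = 0.4275130659365398
dn(u+v) = (dn u·dn v − m·sn u·sn v·cn u·cn v)/D = 0.4266601225179538/0.4275130659365398 = 0.9980048716950498

dn(u+v)=0.998004872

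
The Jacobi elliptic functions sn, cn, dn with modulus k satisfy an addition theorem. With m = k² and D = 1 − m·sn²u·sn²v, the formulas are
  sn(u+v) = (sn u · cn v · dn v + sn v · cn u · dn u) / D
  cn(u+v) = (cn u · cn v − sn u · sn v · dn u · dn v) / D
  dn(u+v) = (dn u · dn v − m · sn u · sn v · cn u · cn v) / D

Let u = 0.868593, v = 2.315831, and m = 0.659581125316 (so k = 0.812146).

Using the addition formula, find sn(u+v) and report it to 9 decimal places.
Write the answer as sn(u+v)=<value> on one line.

sn(u+v)=0.714818492

sn u = 0.7224617818367095, cn u = 0.6914108574395739, dn u = 0.8097721622589188
sn v = 0.984828201326629, cn v = -0.1735321695587211, dn v = 0.600234216029576
m = k² = 0.659581125316
D = 1 − m·sn²u·sn²v = 0.6660980710117458
sn(u+v) = (sn u·cn v·dn v + sn v·cn u·dn u)/D = 0.4761392185135157/0.6660980710117458 = 0.7148184918030179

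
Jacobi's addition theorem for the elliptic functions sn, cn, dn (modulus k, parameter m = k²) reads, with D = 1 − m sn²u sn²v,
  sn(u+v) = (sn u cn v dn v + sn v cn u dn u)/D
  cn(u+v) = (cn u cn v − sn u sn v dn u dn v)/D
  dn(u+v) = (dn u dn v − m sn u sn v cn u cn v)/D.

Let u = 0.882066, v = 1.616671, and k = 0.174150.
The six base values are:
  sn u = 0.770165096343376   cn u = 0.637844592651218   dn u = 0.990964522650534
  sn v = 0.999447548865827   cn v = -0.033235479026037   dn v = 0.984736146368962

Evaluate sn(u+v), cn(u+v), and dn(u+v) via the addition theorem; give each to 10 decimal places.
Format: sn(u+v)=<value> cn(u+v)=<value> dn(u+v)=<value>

sn(u+v)=0.6176244359 cn(u+v)=-0.7864731758 dn(u+v)=0.9941986713

m = k² = 0.0303282225
D = 1 − m·sn²u·sn²v = 0.9820305560964025
sn(u+v) = (sn u·cn v·dn v + sn v·cn u·dn u)/D = 0.6065260682090228/0.9820305560964025 = 0.6176244358627496
cn(u+v) = (cn u·cn v − sn u·sn v·dn u·dn v)/D = -0.772340690168473/0.9820305560964025 = -0.7864731757823787
dn(u+v) = (dn u·dn v − m·sn u·sn v·cn u·cn v)/D = 0.9763334740152749/0.9820305560964025 = 0.9941986712676501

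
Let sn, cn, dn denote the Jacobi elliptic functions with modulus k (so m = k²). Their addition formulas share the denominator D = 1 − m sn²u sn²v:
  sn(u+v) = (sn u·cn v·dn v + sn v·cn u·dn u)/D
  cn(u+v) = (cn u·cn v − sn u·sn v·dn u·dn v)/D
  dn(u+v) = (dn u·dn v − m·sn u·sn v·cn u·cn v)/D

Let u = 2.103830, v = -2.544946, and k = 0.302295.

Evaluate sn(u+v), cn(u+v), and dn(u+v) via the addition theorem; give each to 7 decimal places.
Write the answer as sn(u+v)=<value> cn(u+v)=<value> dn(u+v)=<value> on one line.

sn u = 0.8898875951398283, cn u = -0.4561798636681074, dn u = 0.9631377829565103
sn v = -0.619524209124309, cn v = -0.7849775501942074, dn v = 0.9823067492597844
m = k² = 0.091382267025
D = 1 − m·sn²u·sn²v = 0.9722253370465299
sn(u+v) = (sn u·cn v·dn v + sn v·cn u·dn u)/D = -0.4139856360854834/0.9722253370465299 = -0.4258124328904117
cn(u+v) = (cn u·cn v − sn u·sn v·dn u·dn v)/D = 0.8796806233572139/0.9722253370465299 = 0.9048114566007377
dn(u+v) = (dn u·dn v − m·sn u·sn v·cn u·cn v)/D = 0.9641372504866842/0.9722253370465299 = 0.9916808519057772

sn(u+v)=-0.4258124 cn(u+v)=0.9048115 dn(u+v)=0.9916809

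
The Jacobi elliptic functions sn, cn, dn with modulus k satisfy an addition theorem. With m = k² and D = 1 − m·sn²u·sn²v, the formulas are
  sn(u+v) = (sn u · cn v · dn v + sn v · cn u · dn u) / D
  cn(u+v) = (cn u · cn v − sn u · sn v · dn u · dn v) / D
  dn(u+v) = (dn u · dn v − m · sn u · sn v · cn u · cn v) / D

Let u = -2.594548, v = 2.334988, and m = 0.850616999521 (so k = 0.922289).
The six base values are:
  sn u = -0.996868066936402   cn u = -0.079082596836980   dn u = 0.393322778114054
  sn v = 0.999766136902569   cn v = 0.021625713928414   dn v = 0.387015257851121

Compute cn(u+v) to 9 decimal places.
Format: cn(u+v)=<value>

cn(u+v)=0.967126187

m = k² = 0.850616999521
D = 1 − m·sn²u·sn²v = 0.1550981291916498
cn(u+v) = (cn u·cn v − sn u·sn v·dn u·dn v)/D = 0.149999462326769/0.1550981291916498 = 0.9671261871986832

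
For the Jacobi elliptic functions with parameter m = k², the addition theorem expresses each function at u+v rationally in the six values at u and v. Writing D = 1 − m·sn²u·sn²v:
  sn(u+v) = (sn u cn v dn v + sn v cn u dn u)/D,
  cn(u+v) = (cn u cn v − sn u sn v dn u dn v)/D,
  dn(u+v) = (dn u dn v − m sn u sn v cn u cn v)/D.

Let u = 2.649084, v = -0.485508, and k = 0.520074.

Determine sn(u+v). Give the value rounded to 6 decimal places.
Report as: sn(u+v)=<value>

sn(u+v)=0.920164

sn u = 0.6656342237476289, cn u = -0.7462781520156485, dn u = 0.9381684619881687
sn v = -0.4623107999602193, cn v = 0.8867179507826274, dn v = 0.9706650365111332
m = k² = 0.270476965476
D = 1 − m·sn²u·sn²v = 0.974386457392809
sn(u+v) = (sn u·cn v·dn v + sn v·cn u·dn u)/D = 0.8965952438519426/0.974386457392809 = 0.920163901139375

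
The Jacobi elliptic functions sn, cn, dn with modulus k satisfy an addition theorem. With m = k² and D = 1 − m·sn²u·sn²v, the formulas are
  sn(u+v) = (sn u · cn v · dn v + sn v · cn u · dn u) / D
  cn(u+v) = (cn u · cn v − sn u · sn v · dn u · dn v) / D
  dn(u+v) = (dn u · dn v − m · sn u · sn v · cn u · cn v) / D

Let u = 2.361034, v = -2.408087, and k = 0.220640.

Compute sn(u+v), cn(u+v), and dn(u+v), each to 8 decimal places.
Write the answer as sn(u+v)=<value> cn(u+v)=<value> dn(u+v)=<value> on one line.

sn u = 0.7283924207081971, cn u = -0.68516018671173, dn u = 0.9870012619813878
sn v = -0.6957793821789607, cn v = -0.7182555612974144, dn v = 0.9881460436158353
m = k² = 0.0486820096
D = 1 − m·sn²u·sn²v = 0.9874961877364139
sn(u+v) = (sn u·cn v·dn v + sn v·cn u·dn u)/D = -0.04644668130593734/0.9874961877364139 = -0.04703479555946909
cn(u+v) = (cn u·cn v − sn u·sn v·dn u·dn v)/D = 0.9864032778684464/0.9874961877364139 = 0.9988932515572817
dn(u+v) = (dn u·dn v − m·sn u·sn v·cn u·cn v)/D = 0.9874430106982303/0.9874961877364139 = 0.9999461496268603

sn(u+v)=-0.04703480 cn(u+v)=0.99889325 dn(u+v)=0.99994615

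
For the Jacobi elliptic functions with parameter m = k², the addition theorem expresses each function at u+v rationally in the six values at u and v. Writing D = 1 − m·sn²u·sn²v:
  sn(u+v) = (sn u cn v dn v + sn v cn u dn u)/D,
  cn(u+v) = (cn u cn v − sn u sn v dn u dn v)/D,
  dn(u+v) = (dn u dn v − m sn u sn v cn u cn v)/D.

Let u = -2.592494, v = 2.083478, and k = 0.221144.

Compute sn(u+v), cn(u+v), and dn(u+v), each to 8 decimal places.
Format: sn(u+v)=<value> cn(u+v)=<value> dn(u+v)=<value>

sn u = -0.5539093607362951, cn u = -0.8325769754735648, dn u = 0.9924692870317925
sn v = 0.8862387309161768, cn v = -0.4632287899343955, dn v = 0.9806066182082526
m = k² = 0.048904668736
D = 1 − m·sn²u·sn²v = 0.9882150109772492
sn(u+v) = (sn u·cn v·dn v + sn v·cn u·dn u)/D = -0.480694657635293/0.9882150109772492 = -0.4864271968100671
cn(u+v) = (cn u·cn v − sn u·sn v·dn u·dn v)/D = 0.8634243186531482/0.9882150109772492 = 0.8737211123713906
dn(u+v) = (dn u·dn v − m·sn u·sn v·cn u·cn v)/D = 0.9824808575863464/0.9882150109772492 = 0.9941974637834814

sn(u+v)=-0.48642720 cn(u+v)=0.87372111 dn(u+v)=0.99419746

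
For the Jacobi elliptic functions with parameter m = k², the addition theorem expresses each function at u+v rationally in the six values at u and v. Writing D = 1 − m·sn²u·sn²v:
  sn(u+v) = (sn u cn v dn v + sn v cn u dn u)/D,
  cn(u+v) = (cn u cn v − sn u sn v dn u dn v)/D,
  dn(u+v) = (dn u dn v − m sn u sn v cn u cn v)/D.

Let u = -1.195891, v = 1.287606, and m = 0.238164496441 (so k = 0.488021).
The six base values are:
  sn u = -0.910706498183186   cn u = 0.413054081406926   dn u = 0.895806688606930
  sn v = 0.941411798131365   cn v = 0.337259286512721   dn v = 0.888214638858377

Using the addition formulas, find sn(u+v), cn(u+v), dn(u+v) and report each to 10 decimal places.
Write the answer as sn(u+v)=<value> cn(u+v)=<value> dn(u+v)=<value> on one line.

sn(u+v)=0.0915560351 cn(u+v)=0.9957999259 dn(u+v)=0.9990012934

m = k² = 0.238164496441
D = 1 − m·sn²u·sn²v = 0.8249374842109505
sn(u+v) = (sn u·cn v·dn v + sn v·cn u·dn u)/D = 0.07552800528512369/0.8249374842109505 = 0.09155603513079047
cn(u+v) = (cn u·cn v − sn u·sn v·dn u·dn v)/D = 0.8214726856529939/0.8249374842109505 = 0.9957999259043603
dn(u+v) = (dn u·dn v − m·sn u·sn v·cn u·cn v)/D = 0.8241136137384844/0.8249374842109505 = 0.9990012934455826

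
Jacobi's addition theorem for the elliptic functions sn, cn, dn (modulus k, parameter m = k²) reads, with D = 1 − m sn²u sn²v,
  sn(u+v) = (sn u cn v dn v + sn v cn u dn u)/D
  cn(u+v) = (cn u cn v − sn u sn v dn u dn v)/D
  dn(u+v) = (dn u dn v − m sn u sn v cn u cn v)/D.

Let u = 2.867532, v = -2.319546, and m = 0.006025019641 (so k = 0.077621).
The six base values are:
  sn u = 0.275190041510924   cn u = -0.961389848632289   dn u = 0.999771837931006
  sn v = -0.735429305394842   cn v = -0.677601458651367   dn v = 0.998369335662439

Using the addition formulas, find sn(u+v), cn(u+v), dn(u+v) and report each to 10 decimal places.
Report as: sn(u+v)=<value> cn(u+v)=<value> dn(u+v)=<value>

sn(u+v)=0.5208363760 cn(u+v)=0.8536565289 dn(u+v)=0.9991824607

m = k² = 0.006025019641
D = 1 − m·sn²u·sn²v = 0.9997532223877617
sn(u+v) = (sn u·cn v·dn v + sn v·cn u·dn u)/D = 0.5207078452889289/0.9997532223877617 = 0.5208363760461764
cn(u+v) = (cn u·cn v − sn u·sn v·dn u·dn v)/D = 0.8534458656114482/0.9997532223877617 = 0.8536565289313296
dn(u+v) = (dn u·dn v − m·sn u·sn v·cn u·cn v)/D = 0.9989358848154079/0.9997532223877617 = 0.9991824606772442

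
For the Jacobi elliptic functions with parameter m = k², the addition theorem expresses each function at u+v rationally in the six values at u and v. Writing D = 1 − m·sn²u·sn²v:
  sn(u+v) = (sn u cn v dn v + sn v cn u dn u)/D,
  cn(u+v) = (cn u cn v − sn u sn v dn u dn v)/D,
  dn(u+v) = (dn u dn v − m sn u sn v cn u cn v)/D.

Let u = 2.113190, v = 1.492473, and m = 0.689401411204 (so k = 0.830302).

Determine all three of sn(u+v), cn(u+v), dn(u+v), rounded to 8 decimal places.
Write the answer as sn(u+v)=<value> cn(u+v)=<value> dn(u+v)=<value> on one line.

sn(u+v)=0.47913804 cn(u+v)=-0.87773956 dn(u+v)=0.91745947

sn u = 0.9995608866228811, cn u = -0.02963163737763801, dn u = 0.5578565287141165
sn v = 0.9467207728915121, cn v = 0.322055551381587, dn v = 0.6181449265666524
m = k² = 0.689401411204
D = 1 − m·sn²u·sn²v = 0.3826456846416951
sn(u+v) = (sn u·cn v·dn v + sn v·cn u·dn u)/D = 0.1833401018215999/0.3826456846416951 = 0.4791380359960871
cn(u+v) = (cn u·cn v − sn u·sn v·dn u·dn v)/D = -0.3358632564585727/0.3826456846416951 = -0.8777395641429252
dn(u+v) = (dn u·dn v − m·sn u·sn v·cn u·cn v)/D = 0.3510619056081529/0.3826456846416951 = 0.9174594662863717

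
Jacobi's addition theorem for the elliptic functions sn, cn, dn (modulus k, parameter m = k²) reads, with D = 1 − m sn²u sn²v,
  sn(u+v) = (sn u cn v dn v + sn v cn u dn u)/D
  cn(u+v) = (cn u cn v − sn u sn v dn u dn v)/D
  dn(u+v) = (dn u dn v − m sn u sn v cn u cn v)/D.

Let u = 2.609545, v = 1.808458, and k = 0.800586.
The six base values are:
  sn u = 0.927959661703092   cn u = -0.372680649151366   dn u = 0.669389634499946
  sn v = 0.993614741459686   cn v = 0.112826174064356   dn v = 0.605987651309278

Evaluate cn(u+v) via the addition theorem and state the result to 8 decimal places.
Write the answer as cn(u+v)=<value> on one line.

m = k² = 0.640937943396
D = 1 − m·sn²u·sn²v = 0.4551082523370285
cn(u+v) = (cn u·cn v − sn u·sn v·dn u·dn v)/D = -0.4160638735393985/0.4551082523370285 = -0.9142085897209443

cn(u+v)=-0.91420859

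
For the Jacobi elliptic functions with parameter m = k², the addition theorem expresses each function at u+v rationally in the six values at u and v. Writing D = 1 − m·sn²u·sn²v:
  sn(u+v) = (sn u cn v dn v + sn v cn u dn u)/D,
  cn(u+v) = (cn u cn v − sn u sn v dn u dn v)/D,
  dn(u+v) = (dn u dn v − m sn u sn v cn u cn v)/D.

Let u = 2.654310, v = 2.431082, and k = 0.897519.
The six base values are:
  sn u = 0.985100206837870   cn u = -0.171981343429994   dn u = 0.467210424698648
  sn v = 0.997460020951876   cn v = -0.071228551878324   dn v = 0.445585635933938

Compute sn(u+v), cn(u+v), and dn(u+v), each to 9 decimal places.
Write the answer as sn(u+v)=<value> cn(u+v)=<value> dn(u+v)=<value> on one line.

sn(u+v)=-0.501291788 cn(u+v)=-0.865278304 dn(u+v)=0.893069415

m = k² = 0.805540355361
D = 1 − m·sn²u·sn²v = 0.2222516142135688
sn(u+v) = (sn u·cn v·dn v + sn v·cn u·dn u)/D = -0.1114129091356071/0.2222516142135688 = -0.5012917882726683
cn(u+v) = (cn u·cn v − sn u·sn v·dn u·dn v)/D = -0.1923094997613949/0.2222516142135688 = -0.8652783037903992
dn(u+v) = (dn u·dn v − m·sn u·sn v·cn u·cn v)/D = 0.1984861190074198/0.2222516142135688 = 0.8930694146351087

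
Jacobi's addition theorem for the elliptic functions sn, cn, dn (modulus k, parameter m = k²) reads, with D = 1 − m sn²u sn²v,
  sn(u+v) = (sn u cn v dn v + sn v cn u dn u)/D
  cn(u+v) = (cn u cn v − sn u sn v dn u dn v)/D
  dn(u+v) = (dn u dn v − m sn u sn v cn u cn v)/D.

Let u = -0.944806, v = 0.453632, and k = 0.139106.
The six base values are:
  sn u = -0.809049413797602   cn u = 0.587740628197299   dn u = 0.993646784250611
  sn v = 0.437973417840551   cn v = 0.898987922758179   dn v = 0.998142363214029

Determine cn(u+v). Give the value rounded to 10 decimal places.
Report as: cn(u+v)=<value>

cn(u+v)=0.8819513960

m = k² = 0.019350479236
D = 1 − m·sn²u·sn²v = 0.9975703857548887
cn(u+v) = (cn u·cn v − sn u·sn v·dn u·dn v)/D = 0.8798085943271499/0.9975703857548887 = 0.8819513960023731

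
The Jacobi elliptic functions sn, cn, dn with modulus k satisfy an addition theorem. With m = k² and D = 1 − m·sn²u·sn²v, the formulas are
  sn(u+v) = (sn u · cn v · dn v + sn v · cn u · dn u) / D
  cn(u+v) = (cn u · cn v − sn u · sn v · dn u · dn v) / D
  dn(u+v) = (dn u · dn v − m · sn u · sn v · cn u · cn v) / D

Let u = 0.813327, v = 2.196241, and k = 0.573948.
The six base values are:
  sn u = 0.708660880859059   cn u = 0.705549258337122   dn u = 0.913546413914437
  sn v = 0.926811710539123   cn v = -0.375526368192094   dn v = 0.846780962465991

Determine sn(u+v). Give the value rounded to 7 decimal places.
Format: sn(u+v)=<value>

m = k² = 0.329416306704
D = 1 − m·sn²u·sn²v = 0.8578964137341955
sn(u+v) = (sn u·cn v·dn v + sn v·cn u·dn u)/D = 0.3720322699824712/0.8578964137341955 = 0.4336563995682339

sn(u+v)=0.4336564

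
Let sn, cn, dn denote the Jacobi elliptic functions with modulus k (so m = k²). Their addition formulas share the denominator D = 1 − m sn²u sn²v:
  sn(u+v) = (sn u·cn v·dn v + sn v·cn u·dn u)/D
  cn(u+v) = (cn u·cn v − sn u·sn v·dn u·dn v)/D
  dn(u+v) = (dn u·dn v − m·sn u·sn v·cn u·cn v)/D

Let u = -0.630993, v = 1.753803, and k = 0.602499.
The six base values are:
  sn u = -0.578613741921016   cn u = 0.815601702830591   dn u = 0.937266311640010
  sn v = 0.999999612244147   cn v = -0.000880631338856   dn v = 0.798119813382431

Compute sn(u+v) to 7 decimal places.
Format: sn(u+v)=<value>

m = k² = 0.363005045001
D = 1 − m·sn²u·sn²v = 0.8784682331846302
sn(u+v) = (sn u·cn v·dn v + sn v·cn u·dn u)/D = 0.764842381639758/0.8784682331846302 = 0.8706545697925184

sn(u+v)=0.8706546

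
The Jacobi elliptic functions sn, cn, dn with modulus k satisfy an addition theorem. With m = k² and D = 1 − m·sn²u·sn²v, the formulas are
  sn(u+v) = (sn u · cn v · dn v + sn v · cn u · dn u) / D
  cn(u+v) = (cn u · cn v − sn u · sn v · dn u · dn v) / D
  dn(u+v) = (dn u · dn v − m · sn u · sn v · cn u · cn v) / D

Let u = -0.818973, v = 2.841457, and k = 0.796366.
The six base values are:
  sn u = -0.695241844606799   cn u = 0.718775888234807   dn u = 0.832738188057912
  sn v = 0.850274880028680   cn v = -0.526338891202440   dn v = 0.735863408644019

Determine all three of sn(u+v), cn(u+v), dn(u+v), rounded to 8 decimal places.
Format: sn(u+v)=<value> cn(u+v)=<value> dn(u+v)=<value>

m = k² = 0.634198805956
D = 1 − m·sn²u·sn²v = 0.7783764415008732
sn(u+v) = (sn u·cn v·dn v + sn v·cn u·dn u)/D = 0.778210414640091/0.7783764415008732 = 0.999786701071705
cn(u+v) = (cn u·cn v − sn u·sn v·dn u·dn v)/D = -0.01607592079042341/0.7783764415008732 = -0.02065314407438341
dn(u+v) = (dn u·dn v − m·sn u·sn v·cn u·cn v)/D = 0.4709477960096653/0.7783764415008732 = 0.6050386045877481

sn(u+v)=0.99978670 cn(u+v)=-0.02065314 dn(u+v)=0.60503860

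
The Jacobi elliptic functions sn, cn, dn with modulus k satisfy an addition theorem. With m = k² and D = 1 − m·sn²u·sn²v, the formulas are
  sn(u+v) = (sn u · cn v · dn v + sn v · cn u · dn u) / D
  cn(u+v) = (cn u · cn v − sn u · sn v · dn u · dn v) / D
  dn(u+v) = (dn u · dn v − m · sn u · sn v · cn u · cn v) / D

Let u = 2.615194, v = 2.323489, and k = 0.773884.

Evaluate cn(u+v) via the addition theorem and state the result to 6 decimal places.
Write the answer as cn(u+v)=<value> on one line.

cn(u+v)=-0.580173

sn u = 0.9044938943215994, cn u = -0.426486570872926, dn u = 0.7141689612490069
sn v = 0.9711281819267316, cn v = -0.2385582827480131, dn v = 0.6596868831162419
m = k² = 0.598896445456
D = 1 − m·sn²u·sn²v = 0.537921108761039
cn(u+v) = (cn u·cn v − sn u·sn v·dn u·dn v)/D = -0.3120871870749224/0.537921108761039 = -0.5801727836889201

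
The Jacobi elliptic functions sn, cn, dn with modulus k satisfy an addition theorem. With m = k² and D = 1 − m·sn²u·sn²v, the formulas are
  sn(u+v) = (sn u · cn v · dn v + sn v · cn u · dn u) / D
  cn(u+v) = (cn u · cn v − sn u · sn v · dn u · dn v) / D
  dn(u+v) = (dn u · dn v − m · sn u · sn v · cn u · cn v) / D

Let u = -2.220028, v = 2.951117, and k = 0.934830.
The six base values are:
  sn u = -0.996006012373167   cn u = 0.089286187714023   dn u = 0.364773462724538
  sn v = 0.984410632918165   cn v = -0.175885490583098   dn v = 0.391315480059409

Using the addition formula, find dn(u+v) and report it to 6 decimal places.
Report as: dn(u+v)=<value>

m = k² = 0.8739071289
D = 1 − m·sn²u·sn²v = 0.1598790898192893
dn(u+v) = (dn u·dn v − m·sn u·sn v·cn u·cn v)/D = 0.1292854452265294/0.1598790898192893 = 0.8086451165856662

dn(u+v)=0.808645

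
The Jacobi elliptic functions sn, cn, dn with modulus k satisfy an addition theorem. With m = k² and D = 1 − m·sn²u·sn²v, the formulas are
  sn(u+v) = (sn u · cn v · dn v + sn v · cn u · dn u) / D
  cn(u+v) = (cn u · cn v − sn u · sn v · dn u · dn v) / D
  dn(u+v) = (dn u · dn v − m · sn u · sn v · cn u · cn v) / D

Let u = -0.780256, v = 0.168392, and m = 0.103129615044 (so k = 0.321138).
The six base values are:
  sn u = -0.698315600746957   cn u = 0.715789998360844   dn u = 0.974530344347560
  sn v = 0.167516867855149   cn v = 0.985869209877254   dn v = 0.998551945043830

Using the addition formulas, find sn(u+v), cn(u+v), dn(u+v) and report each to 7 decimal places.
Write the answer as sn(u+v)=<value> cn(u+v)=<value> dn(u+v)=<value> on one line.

sn(u+v)=-0.5714044 cn(u+v)=0.8206686 dn(u+v)=0.9830198

m = k² = 0.103129615044
D = 1 − m·sn²u·sn²v = 0.9985887499377898
sn(u+v) = (sn u·cn v·dn v + sn v·cn u·dn u)/D = -0.5705980280821665/0.9985887499377898 = -0.5714044226091208
cn(u+v) = (cn u·cn v − sn u·sn v·dn u·dn v)/D = 0.8195104525575381/0.9985887499377898 = 0.8206686212002609
dn(u+v) = (dn u·dn v − m·sn u·sn v·cn u·cn v)/D = 0.9816324841144827/0.9985887499377898 = 0.9830197708272165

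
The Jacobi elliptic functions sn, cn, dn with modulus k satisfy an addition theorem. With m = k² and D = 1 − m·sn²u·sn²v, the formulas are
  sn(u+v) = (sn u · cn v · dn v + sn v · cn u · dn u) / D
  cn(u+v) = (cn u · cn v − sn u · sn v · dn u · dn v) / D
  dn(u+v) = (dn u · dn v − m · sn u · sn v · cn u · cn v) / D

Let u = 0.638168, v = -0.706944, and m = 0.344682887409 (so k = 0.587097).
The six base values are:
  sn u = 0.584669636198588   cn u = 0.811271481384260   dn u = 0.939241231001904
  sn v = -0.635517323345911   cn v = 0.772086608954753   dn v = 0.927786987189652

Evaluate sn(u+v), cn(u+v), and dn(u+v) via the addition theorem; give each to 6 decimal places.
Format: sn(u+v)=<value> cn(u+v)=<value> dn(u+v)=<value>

sn(u+v)=-0.068703 cn(u+v)=0.997637 dn(u+v)=0.999186

m = k² = 0.344682887409
D = 1 − m·sn²u·sn²v = 0.952412204213542
sn(u+v) = (sn u·cn v·dn v + sn v·cn u·dn u)/D = -0.06543373513118708/0.952412204213542 = -0.0687031674328651
cn(u+v) = (cn u·cn v − sn u·sn v·dn u·dn v)/D = 0.9501617930866718/0.952412204213542 = 0.9976371458524846
dn(u+v) = (dn u·dn v − m·sn u·sn v·cn u·cn v)/D = 0.951637127035124/0.952412204213542 = 0.9991861956671817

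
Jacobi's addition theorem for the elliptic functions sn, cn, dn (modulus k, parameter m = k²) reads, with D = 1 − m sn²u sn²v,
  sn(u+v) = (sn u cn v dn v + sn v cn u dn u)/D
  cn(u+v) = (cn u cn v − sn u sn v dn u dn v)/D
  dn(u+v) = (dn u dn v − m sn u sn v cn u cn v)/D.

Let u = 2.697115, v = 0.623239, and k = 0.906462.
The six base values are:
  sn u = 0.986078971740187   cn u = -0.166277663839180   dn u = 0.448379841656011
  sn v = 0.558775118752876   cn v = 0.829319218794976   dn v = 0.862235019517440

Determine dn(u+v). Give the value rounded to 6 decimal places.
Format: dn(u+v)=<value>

m = k² = 0.821673357444
D = 1 − m·sn²u·sn²v = 0.7505424116880303
dn(u+v) = (dn u·dn v − m·sn u·sn v·cn u·cn v)/D = 0.4490402780683387/0.7505424116880303 = 0.5982876797840258

dn(u+v)=0.598288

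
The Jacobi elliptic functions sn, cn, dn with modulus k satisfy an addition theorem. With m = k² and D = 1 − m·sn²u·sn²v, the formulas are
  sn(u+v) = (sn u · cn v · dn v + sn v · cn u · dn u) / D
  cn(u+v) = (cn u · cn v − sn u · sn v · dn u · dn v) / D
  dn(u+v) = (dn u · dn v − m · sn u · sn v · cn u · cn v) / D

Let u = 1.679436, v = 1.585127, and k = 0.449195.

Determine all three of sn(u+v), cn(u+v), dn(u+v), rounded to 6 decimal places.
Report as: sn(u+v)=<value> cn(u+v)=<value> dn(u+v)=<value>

sn(u+v)=0.056441 cn(u+v)=-0.998406 dn(u+v)=0.999679

sn u = 0.9998571947085501, cn u = -0.01689941388180345, dn u = 0.8934659911061869
sn v = 0.9977313857968221, cn v = 0.067320738230897, dn v = 0.8939453663296889
m = k² = 0.201776148025
D = 1 − m·sn²u·sn²v = 0.7991956821081621
sn(u+v) = (sn u·cn v·dn v + sn v·cn u·dn u)/D = 0.04510767017513962/0.7991956821081621 = 0.05644133368707916
cn(u+v) = (cn u·cn v − sn u·sn v·dn u·dn v)/D = -0.7979216981582223/0.7991956821081621 = -0.998405917376106
dn(u+v) = (dn u·dn v − m·sn u·sn v·cn u·cn v)/D = 0.7989387861324722/0.7991956821081621 = 0.999678556852294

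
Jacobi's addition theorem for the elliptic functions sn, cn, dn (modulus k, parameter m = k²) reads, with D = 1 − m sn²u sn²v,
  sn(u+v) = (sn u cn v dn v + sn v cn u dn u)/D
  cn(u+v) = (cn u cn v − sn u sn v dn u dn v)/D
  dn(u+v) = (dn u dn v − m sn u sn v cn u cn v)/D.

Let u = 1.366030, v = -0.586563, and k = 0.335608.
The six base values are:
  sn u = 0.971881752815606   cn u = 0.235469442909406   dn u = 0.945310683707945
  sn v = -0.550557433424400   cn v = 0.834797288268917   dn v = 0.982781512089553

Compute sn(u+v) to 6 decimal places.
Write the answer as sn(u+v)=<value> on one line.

sn(u+v)=0.697291

m = k² = 0.112632729664
D = 1 − m·sn²u·sn²v = 0.9677524498106503
sn(u+v) = (sn u·cn v·dn v + sn v·cn u·dn u)/D = 0.6748049158118126/0.9677524498106503 = 0.6972908370770278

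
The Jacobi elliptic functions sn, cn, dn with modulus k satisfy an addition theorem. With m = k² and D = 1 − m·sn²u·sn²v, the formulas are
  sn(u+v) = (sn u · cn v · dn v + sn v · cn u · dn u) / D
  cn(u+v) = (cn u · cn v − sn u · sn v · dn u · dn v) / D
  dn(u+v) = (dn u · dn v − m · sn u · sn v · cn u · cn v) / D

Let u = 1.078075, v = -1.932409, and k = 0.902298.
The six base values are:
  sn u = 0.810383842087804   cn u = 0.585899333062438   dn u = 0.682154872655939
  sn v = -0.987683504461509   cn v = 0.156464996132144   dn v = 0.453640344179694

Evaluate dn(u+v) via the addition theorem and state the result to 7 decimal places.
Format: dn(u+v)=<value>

dn(u+v)=0.7716801

m = k² = 0.814141680804
D = 1 − m·sn²u·sn²v = 0.4784245552702328
dn(u+v) = (dn u·dn v − m·sn u·sn v·cn u·cn v)/D = 0.3691907074021997/0.4784245552702328 = 0.7716800973847723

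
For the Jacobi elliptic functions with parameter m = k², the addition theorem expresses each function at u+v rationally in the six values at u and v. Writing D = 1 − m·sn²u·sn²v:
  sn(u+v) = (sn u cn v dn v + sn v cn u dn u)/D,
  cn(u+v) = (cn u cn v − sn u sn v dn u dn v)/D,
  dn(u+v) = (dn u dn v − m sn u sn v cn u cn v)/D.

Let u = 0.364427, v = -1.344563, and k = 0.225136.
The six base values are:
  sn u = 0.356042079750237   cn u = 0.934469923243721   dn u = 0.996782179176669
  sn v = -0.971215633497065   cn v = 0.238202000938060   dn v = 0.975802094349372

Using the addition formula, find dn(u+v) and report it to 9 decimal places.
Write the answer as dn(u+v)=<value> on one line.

m = k² = 0.050686218496
D = 1 − m·sn²u·sn²v = 0.9939392847659113
dn(u+v) = (dn u·dn v − m·sn u·sn v·cn u·cn v)/D = 0.9765635123461474/0.9939392847659113 = 0.9825182758282302

dn(u+v)=0.982518276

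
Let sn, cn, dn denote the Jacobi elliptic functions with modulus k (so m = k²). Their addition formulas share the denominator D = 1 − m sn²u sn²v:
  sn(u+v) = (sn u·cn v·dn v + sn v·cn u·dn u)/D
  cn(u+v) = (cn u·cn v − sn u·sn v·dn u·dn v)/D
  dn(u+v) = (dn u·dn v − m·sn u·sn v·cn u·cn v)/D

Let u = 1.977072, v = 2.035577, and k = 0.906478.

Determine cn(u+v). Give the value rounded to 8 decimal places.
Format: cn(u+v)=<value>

cn(u+v)=-0.83732381

sn u = 0.9898599900603101, cn u = 0.1420464715429523, dn u = 0.4414490780697104
sn v = 0.9931764094665124, cn v = 0.1166216947193213, dn v = 0.435285305133141
m = k² = 0.821702364484
D = 1 − m·sn²u·sn²v = 0.2058274563224114
cn(u+v) = (cn u·cn v − sn u·sn v·dn u·dn v)/D = -0.1723442293026559/0.2058274563224114 = -0.8373238069497063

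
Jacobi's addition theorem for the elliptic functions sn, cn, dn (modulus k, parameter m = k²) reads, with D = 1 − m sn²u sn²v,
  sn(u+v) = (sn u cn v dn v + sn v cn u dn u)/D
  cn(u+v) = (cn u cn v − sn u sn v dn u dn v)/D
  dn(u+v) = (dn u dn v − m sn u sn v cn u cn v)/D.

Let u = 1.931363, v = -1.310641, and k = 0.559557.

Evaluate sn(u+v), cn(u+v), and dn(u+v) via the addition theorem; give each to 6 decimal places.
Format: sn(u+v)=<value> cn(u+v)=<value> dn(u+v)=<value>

sn(u+v)=0.572225 cn(u+v)=0.820096 dn(u+v)=0.947352

sn u = 0.9848623006560311, cn u = -0.1733385379726894, dn u = 0.834448060401409
sn v = -0.9415586837734707, cn v = 0.3368489943739916, dn v = 0.8499547141736
m = k² = 0.313104036249
D = 1 − m·sn²u·sn²v = 0.7307631632491115
sn(u+v) = (sn u·cn v·dn v + sn v·cn u·dn u)/D = 0.4181613082144874/0.7307631632491115 = 0.5722254887004196
cn(u+v) = (cn u·cn v − sn u·sn v·dn u·dn v)/D = 0.5992961881025075/0.7307631632491115 = 0.8200963297574047
dn(u+v) = (dn u·dn v − m·sn u·sn v·cn u·cn v)/D = 0.692290242425578/0.7307631632491115 = 0.9473524080599855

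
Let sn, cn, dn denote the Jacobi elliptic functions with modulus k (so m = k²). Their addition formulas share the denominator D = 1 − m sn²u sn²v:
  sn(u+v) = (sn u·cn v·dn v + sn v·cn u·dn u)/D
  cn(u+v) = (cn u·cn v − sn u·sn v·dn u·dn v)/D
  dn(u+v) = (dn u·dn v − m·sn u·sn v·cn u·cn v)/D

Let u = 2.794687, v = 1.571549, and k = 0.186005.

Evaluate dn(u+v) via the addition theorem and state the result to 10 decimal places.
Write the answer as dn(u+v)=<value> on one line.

dn(u+v)=0.9849836207

sn u = 0.3656452127265326, cn u = -0.9307543061464549, dn u = 0.9976845142228036
sn v = 0.9999171037772561, cn v = 0.01287577468364367, dn v = 0.9825517166037995
m = k² = 0.034597860025
D = 1 − m·sn²u·sn²v = 0.9953751567794125
dn(u+v) = (dn u·dn v − m·sn u·sn v·cn u·cn v)/D = 0.9804282259166956/0.9953751567794125 = 0.9849836207374529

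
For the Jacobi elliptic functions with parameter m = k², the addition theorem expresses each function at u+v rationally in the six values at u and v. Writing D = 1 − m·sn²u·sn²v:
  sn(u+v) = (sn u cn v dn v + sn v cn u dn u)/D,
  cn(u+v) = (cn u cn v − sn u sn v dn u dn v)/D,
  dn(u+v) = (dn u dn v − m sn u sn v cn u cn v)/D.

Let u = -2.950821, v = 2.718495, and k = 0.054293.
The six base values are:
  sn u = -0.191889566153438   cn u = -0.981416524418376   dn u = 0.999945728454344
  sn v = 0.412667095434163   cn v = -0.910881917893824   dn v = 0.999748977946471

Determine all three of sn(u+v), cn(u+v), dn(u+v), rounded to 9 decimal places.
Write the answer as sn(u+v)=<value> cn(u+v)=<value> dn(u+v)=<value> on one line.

sn(u+v)=-0.230235722 cn(u+v)=0.973134889 dn(u+v)=0.999921870

m = k² = 0.002947729849
D = 1 − m·sn²u·sn²v = 0.9999815162501025
sn(u+v) = (sn u·cn v·dn v + sn v·cn u·dn u)/D = -0.2302314664445363/0.9999815162501025 = -0.2302357220640404
cn(u+v) = (cn u·cn v − sn u·sn v·dn u·dn v)/D = 0.9731169018677316/0.9999815162501025 = 0.9731348890496373
dn(u+v) = (dn u·dn v − m·sn u·sn v·cn u·cn v)/D = 0.9999033872913224/0.9999815162501025 = 0.9999218695970771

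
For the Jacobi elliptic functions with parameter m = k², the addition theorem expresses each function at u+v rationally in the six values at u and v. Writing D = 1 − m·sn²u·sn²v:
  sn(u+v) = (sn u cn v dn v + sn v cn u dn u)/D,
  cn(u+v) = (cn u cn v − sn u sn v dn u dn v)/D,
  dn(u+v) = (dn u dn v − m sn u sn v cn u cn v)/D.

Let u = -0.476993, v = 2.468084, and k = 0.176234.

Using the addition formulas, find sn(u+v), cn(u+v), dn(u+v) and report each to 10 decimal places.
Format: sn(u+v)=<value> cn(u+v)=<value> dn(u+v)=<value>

sn u = -0.4586331216493157, cn u = 0.8886257140811332, dn u = 0.9967281658282987
sn v = 0.6417204858744077, cn v = -0.766938601199023, dn v = 0.9935844103872683
m = k² = 0.031058422756
D = 1 − m·sn²u·sn²v = 0.997309691799775
sn(u+v) = (sn u·cn v·dn v + sn v·cn u·dn u)/D = 0.9178703669632931/0.997309691799775 = 0.9203463823828651
cn(u+v) = (cn u·cn v − sn u·sn v·dn u·dn v)/D = -0.3900520616641219/0.997309691799775 = -0.391104252642148
dn(u+v) = (dn u·dn v − m·sn u·sn v·cn u·cn v)/D = 0.9841038231183259/0.997309691799775 = 0.9867585076230259

sn(u+v)=0.9203463824 cn(u+v)=-0.3911042526 dn(u+v)=0.9867585076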